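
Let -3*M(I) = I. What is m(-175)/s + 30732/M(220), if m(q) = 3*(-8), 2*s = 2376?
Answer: -207451/495 ≈ -419.09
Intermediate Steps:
s = 1188 (s = (½)*2376 = 1188)
m(q) = -24
M(I) = -I/3
m(-175)/s + 30732/M(220) = -24/1188 + 30732/((-⅓*220)) = -24*1/1188 + 30732/(-220/3) = -2/99 + 30732*(-3/220) = -2/99 - 23049/55 = -207451/495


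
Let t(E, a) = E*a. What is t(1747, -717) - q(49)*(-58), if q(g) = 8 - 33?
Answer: -1254049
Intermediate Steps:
q(g) = -25
t(1747, -717) - q(49)*(-58) = 1747*(-717) - (-25)*(-58) = -1252599 - 1*1450 = -1252599 - 1450 = -1254049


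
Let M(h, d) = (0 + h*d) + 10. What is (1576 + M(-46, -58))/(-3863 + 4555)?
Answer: 2127/346 ≈ 6.1474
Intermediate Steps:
M(h, d) = 10 + d*h (M(h, d) = (0 + d*h) + 10 = d*h + 10 = 10 + d*h)
(1576 + M(-46, -58))/(-3863 + 4555) = (1576 + (10 - 58*(-46)))/(-3863 + 4555) = (1576 + (10 + 2668))/692 = (1576 + 2678)*(1/692) = 4254*(1/692) = 2127/346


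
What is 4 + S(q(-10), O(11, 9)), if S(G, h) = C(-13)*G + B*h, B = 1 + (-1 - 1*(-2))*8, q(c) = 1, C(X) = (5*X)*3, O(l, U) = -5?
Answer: -236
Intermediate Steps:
C(X) = 15*X
B = 9 (B = 1 + (-1 + 2)*8 = 1 + 1*8 = 1 + 8 = 9)
S(G, h) = -195*G + 9*h (S(G, h) = (15*(-13))*G + 9*h = -195*G + 9*h)
4 + S(q(-10), O(11, 9)) = 4 + (-195*1 + 9*(-5)) = 4 + (-195 - 45) = 4 - 240 = -236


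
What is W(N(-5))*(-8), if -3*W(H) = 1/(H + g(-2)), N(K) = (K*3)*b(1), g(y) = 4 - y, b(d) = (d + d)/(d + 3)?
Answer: -16/9 ≈ -1.7778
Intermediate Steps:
b(d) = 2*d/(3 + d) (b(d) = (2*d)/(3 + d) = 2*d/(3 + d))
N(K) = 3*K/2 (N(K) = (K*3)*(2*1/(3 + 1)) = (3*K)*(2*1/4) = (3*K)*(2*1*(1/4)) = (3*K)*(1/2) = 3*K/2)
W(H) = -1/(3*(6 + H)) (W(H) = -1/(3*(H + (4 - 1*(-2)))) = -1/(3*(H + (4 + 2))) = -1/(3*(H + 6)) = -1/(3*(6 + H)))
W(N(-5))*(-8) = -1/(18 + 3*((3/2)*(-5)))*(-8) = -1/(18 + 3*(-15/2))*(-8) = -1/(18 - 45/2)*(-8) = -1/(-9/2)*(-8) = -1*(-2/9)*(-8) = (2/9)*(-8) = -16/9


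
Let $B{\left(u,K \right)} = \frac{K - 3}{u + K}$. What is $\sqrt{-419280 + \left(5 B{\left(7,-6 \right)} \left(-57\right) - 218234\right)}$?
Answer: $i \sqrt{634949} \approx 796.84 i$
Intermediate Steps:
$B{\left(u,K \right)} = \frac{-3 + K}{K + u}$
$\sqrt{-419280 + \left(5 B{\left(7,-6 \right)} \left(-57\right) - 218234\right)} = \sqrt{-419280 - \left(218234 - 5 \frac{-3 - 6}{-6 + 7} \left(-57\right)\right)} = \sqrt{-419280 - \left(218234 - 5 \cdot 1^{-1} \left(-9\right) \left(-57\right)\right)} = \sqrt{-419280 - \left(218234 - 5 \cdot 1 \left(-9\right) \left(-57\right)\right)} = \sqrt{-419280 - \left(218234 - 5 \left(-9\right) \left(-57\right)\right)} = \sqrt{-419280 - 215669} = \sqrt{-634949} = i \sqrt{634949}$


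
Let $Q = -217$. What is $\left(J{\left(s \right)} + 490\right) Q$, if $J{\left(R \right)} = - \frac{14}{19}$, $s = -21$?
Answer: $- \frac{2017232}{19} \approx -1.0617 \cdot 10^{5}$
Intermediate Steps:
$J{\left(R \right)} = - \frac{14}{19}$ ($J{\left(R \right)} = \left(-14\right) \frac{1}{19} = - \frac{14}{19}$)
$\left(J{\left(s \right)} + 490\right) Q = \left(- \frac{14}{19} + 490\right) \left(-217\right) = \frac{9296}{19} \left(-217\right) = - \frac{2017232}{19}$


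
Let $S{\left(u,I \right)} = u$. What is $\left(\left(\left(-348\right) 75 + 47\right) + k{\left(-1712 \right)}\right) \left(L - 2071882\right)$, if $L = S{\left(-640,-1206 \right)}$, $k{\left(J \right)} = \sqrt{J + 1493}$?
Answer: $53995415666 - 2072522 i \sqrt{219} \approx 5.3995 \cdot 10^{10} - 3.0671 \cdot 10^{7} i$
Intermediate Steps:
$k{\left(J \right)} = \sqrt{1493 + J}$
$L = -640$
$\left(\left(\left(-348\right) 75 + 47\right) + k{\left(-1712 \right)}\right) \left(L - 2071882\right) = \left(\left(\left(-348\right) 75 + 47\right) + \sqrt{1493 - 1712}\right) \left(-640 - 2071882\right) = \left(\left(-26100 + 47\right) + \sqrt{-219}\right) \left(-2072522\right) = \left(-26053 + i \sqrt{219}\right) \left(-2072522\right) = 53995415666 - 2072522 i \sqrt{219}$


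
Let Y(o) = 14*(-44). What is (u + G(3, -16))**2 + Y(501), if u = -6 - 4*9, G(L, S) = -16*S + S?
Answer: 38588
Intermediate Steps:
G(L, S) = -15*S
Y(o) = -616
u = -42 (u = -6 - 36 = -42)
(u + G(3, -16))**2 + Y(501) = (-42 - 15*(-16))**2 - 616 = (-42 + 240)**2 - 616 = 198**2 - 616 = 39204 - 616 = 38588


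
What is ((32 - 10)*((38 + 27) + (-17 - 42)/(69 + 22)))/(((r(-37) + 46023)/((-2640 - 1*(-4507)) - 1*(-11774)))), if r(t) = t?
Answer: 878698656/2092363 ≈ 419.96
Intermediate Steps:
((32 - 10)*((38 + 27) + (-17 - 42)/(69 + 22)))/(((r(-37) + 46023)/((-2640 - 1*(-4507)) - 1*(-11774)))) = ((32 - 10)*((38 + 27) + (-17 - 42)/(69 + 22)))/(((-37 + 46023)/((-2640 - 1*(-4507)) - 1*(-11774)))) = (22*(65 - 59/91))/((45986/((-2640 + 4507) + 11774))) = (22*(65 - 59*1/91))/((45986/(1867 + 11774))) = (22*(65 - 59/91))/((45986/13641)) = (22*(5856/91))/((45986*(1/13641))) = 128832/(91*(45986/13641)) = (128832/91)*(13641/45986) = 878698656/2092363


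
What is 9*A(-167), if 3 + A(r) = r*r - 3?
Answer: 250947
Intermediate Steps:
A(r) = -6 + r² (A(r) = -3 + (r*r - 3) = -3 + (r² - 3) = -3 + (-3 + r²) = -6 + r²)
9*A(-167) = 9*(-6 + (-167)²) = 9*(-6 + 27889) = 9*27883 = 250947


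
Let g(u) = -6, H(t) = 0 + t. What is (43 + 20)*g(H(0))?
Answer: -378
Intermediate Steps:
H(t) = t
(43 + 20)*g(H(0)) = (43 + 20)*(-6) = 63*(-6) = -378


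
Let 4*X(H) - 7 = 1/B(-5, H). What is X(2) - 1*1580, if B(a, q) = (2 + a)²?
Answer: -14204/9 ≈ -1578.2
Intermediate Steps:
X(H) = 16/9 (X(H) = 7/4 + 1/(4*((2 - 5)²)) = 7/4 + 1/(4*((-3)²)) = 7/4 + (¼)/9 = 7/4 + (¼)*(⅑) = 7/4 + 1/36 = 16/9)
X(2) - 1*1580 = 16/9 - 1*1580 = 16/9 - 1580 = -14204/9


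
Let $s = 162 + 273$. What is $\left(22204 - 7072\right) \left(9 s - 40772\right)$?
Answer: $-557720124$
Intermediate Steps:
$s = 435$
$\left(22204 - 7072\right) \left(9 s - 40772\right) = \left(22204 - 7072\right) \left(9 \cdot 435 - 40772\right) = 15132 \left(3915 - 40772\right) = 15132 \left(-36857\right) = -557720124$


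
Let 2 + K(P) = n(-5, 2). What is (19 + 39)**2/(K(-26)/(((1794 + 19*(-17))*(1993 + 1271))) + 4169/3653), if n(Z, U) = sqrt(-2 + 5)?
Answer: 1181035743593343605859840/400672115299865355673 - 215535173960281344*sqrt(3)/400672115299865355673 ≈ 2947.6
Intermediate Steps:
n(Z, U) = sqrt(3)
K(P) = -2 + sqrt(3)
(19 + 39)**2/(K(-26)/(((1794 + 19*(-17))*(1993 + 1271))) + 4169/3653) = (19 + 39)**2/((-2 + sqrt(3))/(((1794 + 19*(-17))*(1993 + 1271))) + 4169/3653) = 58**2/((-2 + sqrt(3))/(((1794 - 323)*3264)) + 4169*(1/3653)) = 3364/((-2 + sqrt(3))/((1471*3264)) + 4169/3653) = 3364/((-2 + sqrt(3))/4801344 + 4169/3653) = 3364/((-2 + sqrt(3))*(1/4801344) + 4169/3653) = 3364/((-1/2400672 + sqrt(3)/4801344) + 4169/3653) = 3364/(10008397915/8769654816 + sqrt(3)/4801344)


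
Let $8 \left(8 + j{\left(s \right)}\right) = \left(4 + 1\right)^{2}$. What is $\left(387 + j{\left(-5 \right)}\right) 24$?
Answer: $9171$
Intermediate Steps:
$j{\left(s \right)} = - \frac{39}{8}$ ($j{\left(s \right)} = -8 + \frac{\left(4 + 1\right)^{2}}{8} = -8 + \frac{5^{2}}{8} = -8 + \frac{1}{8} \cdot 25 = -8 + \frac{25}{8} = - \frac{39}{8}$)
$\left(387 + j{\left(-5 \right)}\right) 24 = \left(387 - \frac{39}{8}\right) 24 = \frac{3057}{8} \cdot 24 = 9171$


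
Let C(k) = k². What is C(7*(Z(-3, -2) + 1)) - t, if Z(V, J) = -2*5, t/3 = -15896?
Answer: 51657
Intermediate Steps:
t = -47688 (t = 3*(-15896) = -47688)
Z(V, J) = -10
C(7*(Z(-3, -2) + 1)) - t = (7*(-10 + 1))² - 1*(-47688) = (7*(-9))² + 47688 = (-63)² + 47688 = 3969 + 47688 = 51657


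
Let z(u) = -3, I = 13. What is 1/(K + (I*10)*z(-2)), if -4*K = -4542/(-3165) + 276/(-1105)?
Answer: -466310/181999079 ≈ -0.0025622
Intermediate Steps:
K = -138179/466310 (K = -(-4542/(-3165) + 276/(-1105))/4 = -(-4542*(-1/3165) + 276*(-1/1105))/4 = -(1514/1055 - 276/1105)/4 = -1/4*276358/233155 = -138179/466310 ≈ -0.29632)
1/(K + (I*10)*z(-2)) = 1/(-138179/466310 + (13*10)*(-3)) = 1/(-138179/466310 + 130*(-3)) = 1/(-138179/466310 - 390) = 1/(-181999079/466310) = -466310/181999079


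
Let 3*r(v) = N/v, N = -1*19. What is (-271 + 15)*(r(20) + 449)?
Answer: -1722944/15 ≈ -1.1486e+5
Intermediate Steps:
N = -19
r(v) = -19/(3*v) (r(v) = (-19/v)/3 = -19/(3*v))
(-271 + 15)*(r(20) + 449) = (-271 + 15)*(-19/3/20 + 449) = -256*(-19/3*1/20 + 449) = -256*(-19/60 + 449) = -256*26921/60 = -1722944/15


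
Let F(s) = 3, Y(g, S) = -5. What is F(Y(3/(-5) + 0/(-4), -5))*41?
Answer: 123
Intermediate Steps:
F(Y(3/(-5) + 0/(-4), -5))*41 = 3*41 = 123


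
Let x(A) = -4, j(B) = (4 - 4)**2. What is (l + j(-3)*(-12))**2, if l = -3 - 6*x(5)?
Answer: 441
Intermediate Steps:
j(B) = 0 (j(B) = 0**2 = 0)
l = 21 (l = -3 - 6*(-4) = -3 + 24 = 21)
(l + j(-3)*(-12))**2 = (21 + 0*(-12))**2 = (21 + 0)**2 = 21**2 = 441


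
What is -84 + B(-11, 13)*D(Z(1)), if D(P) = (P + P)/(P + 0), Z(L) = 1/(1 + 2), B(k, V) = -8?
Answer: -100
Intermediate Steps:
Z(L) = ⅓ (Z(L) = 1/3 = ⅓)
D(P) = 2 (D(P) = (2*P)/P = 2)
-84 + B(-11, 13)*D(Z(1)) = -84 - 8*2 = -84 - 16 = -100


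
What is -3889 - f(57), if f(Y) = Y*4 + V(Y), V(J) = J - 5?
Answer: -4169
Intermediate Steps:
V(J) = -5 + J
f(Y) = -5 + 5*Y (f(Y) = Y*4 + (-5 + Y) = 4*Y + (-5 + Y) = -5 + 5*Y)
-3889 - f(57) = -3889 - (-5 + 5*57) = -3889 - (-5 + 285) = -3889 - 1*280 = -3889 - 280 = -4169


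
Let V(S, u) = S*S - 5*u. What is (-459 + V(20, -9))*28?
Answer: -392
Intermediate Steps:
V(S, u) = S² - 5*u
(-459 + V(20, -9))*28 = (-459 + (20² - 5*(-9)))*28 = (-459 + (400 + 45))*28 = (-459 + 445)*28 = -14*28 = -392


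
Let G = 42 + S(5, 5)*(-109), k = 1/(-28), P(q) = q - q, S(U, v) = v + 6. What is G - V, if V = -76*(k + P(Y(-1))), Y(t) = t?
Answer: -8118/7 ≈ -1159.7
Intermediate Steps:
S(U, v) = 6 + v
P(q) = 0
k = -1/28 ≈ -0.035714
V = 19/7 (V = -76*(-1/28 + 0) = -76*(-1/28) = 19/7 ≈ 2.7143)
G = -1157 (G = 42 + (6 + 5)*(-109) = 42 + 11*(-109) = 42 - 1199 = -1157)
G - V = -1157 - 1*19/7 = -1157 - 19/7 = -8118/7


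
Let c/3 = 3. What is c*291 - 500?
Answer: 2119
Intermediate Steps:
c = 9 (c = 3*3 = 9)
c*291 - 500 = 9*291 - 500 = 2619 - 500 = 2119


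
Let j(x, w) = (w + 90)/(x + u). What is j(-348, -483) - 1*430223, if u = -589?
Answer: -403118558/937 ≈ -4.3022e+5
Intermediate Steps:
j(x, w) = (90 + w)/(-589 + x) (j(x, w) = (w + 90)/(x - 589) = (90 + w)/(-589 + x))
j(-348, -483) - 1*430223 = (90 - 483)/(-589 - 348) - 1*430223 = -393/(-937) - 430223 = -1/937*(-393) - 430223 = 393/937 - 430223 = -403118558/937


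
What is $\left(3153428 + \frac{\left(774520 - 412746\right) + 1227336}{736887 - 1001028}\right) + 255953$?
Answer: $\frac{900555717611}{264141} \approx 3.4094 \cdot 10^{6}$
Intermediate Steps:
$\left(3153428 + \frac{\left(774520 - 412746\right) + 1227336}{736887 - 1001028}\right) + 255953 = \left(3153428 + \frac{\left(774520 - 412746\right) + 1227336}{-264141}\right) + 255953 = \left(3153428 + \left(361774 + 1227336\right) \left(- \frac{1}{264141}\right)\right) + 255953 = \left(3153428 + 1589110 \left(- \frac{1}{264141}\right)\right) + 255953 = \left(3153428 - \frac{1589110}{264141}\right) + 255953 = \frac{832948036238}{264141} + 255953 = \frac{900555717611}{264141}$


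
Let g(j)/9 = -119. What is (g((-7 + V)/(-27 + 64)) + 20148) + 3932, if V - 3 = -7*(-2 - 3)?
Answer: 23009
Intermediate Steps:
V = 38 (V = 3 - 7*(-2 - 3) = 3 - 7*(-5) = 3 + 35 = 38)
g(j) = -1071 (g(j) = 9*(-119) = -1071)
(g((-7 + V)/(-27 + 64)) + 20148) + 3932 = (-1071 + 20148) + 3932 = 19077 + 3932 = 23009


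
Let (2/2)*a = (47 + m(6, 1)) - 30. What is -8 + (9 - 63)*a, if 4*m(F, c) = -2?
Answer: -899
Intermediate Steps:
m(F, c) = -½ (m(F, c) = (¼)*(-2) = -½)
a = 33/2 (a = (47 - ½) - 30 = 93/2 - 30 = 33/2 ≈ 16.500)
-8 + (9 - 63)*a = -8 + (9 - 63)*(33/2) = -8 - 54*33/2 = -8 - 891 = -899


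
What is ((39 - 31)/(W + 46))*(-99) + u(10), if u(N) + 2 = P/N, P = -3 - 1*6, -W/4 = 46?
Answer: 653/230 ≈ 2.8391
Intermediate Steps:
W = -184 (W = -4*46 = -184)
P = -9 (P = -3 - 6 = -9)
u(N) = -2 - 9/N
((39 - 31)/(W + 46))*(-99) + u(10) = ((39 - 31)/(-184 + 46))*(-99) + (-2 - 9/10) = (8/(-138))*(-99) + (-2 - 9*1/10) = (8*(-1/138))*(-99) + (-2 - 9/10) = -4/69*(-99) - 29/10 = 132/23 - 29/10 = 653/230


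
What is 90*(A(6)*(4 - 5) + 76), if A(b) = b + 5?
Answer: 5850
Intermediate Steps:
A(b) = 5 + b
90*(A(6)*(4 - 5) + 76) = 90*((5 + 6)*(4 - 5) + 76) = 90*(11*(-1) + 76) = 90*(-11 + 76) = 90*65 = 5850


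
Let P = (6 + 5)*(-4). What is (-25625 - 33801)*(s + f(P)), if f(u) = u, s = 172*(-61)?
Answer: 626112336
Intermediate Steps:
P = -44 (P = 11*(-4) = -44)
s = -10492
(-25625 - 33801)*(s + f(P)) = (-25625 - 33801)*(-10492 - 44) = -59426*(-10536) = 626112336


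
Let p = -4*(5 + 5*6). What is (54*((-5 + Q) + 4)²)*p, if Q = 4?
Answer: -68040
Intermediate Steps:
p = -140 (p = -4*(5 + 30) = -4*35 = -140)
(54*((-5 + Q) + 4)²)*p = (54*((-5 + 4) + 4)²)*(-140) = (54*(-1 + 4)²)*(-140) = (54*3²)*(-140) = (54*9)*(-140) = 486*(-140) = -68040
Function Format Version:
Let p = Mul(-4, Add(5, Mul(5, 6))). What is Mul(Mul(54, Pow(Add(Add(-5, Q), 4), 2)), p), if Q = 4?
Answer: -68040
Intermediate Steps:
p = -140 (p = Mul(-4, Add(5, 30)) = Mul(-4, 35) = -140)
Mul(Mul(54, Pow(Add(Add(-5, Q), 4), 2)), p) = Mul(Mul(54, Pow(Add(Add(-5, 4), 4), 2)), -140) = Mul(Mul(54, Pow(Add(-1, 4), 2)), -140) = Mul(Mul(54, Pow(3, 2)), -140) = Mul(Mul(54, 9), -140) = Mul(486, -140) = -68040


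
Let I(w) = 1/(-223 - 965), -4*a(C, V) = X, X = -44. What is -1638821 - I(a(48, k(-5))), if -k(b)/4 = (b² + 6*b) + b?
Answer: -1946919347/1188 ≈ -1.6388e+6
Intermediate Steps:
k(b) = -28*b - 4*b² (k(b) = -4*((b² + 6*b) + b) = -4*(b² + 7*b) = -28*b - 4*b²)
a(C, V) = 11 (a(C, V) = -¼*(-44) = 11)
I(w) = -1/1188 (I(w) = 1/(-1188) = -1/1188)
-1638821 - I(a(48, k(-5))) = -1638821 - 1*(-1/1188) = -1638821 + 1/1188 = -1946919347/1188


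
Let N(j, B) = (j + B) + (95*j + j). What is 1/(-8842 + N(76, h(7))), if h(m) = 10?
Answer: -1/1460 ≈ -0.00068493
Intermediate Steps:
N(j, B) = B + 97*j (N(j, B) = (B + j) + 96*j = B + 97*j)
1/(-8842 + N(76, h(7))) = 1/(-8842 + (10 + 97*76)) = 1/(-8842 + (10 + 7372)) = 1/(-8842 + 7382) = 1/(-1460) = -1/1460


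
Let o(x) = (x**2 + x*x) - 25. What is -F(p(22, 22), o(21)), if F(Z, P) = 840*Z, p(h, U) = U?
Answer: -18480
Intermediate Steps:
o(x) = -25 + 2*x**2 (o(x) = (x**2 + x**2) - 25 = 2*x**2 - 25 = -25 + 2*x**2)
-F(p(22, 22), o(21)) = -840*22 = -1*18480 = -18480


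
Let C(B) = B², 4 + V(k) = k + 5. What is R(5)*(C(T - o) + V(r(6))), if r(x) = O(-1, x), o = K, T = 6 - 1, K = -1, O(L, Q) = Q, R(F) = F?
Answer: 215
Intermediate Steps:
T = 5
o = -1
r(x) = x
V(k) = 1 + k (V(k) = -4 + (k + 5) = -4 + (5 + k) = 1 + k)
R(5)*(C(T - o) + V(r(6))) = 5*((5 - 1*(-1))² + (1 + 6)) = 5*((5 + 1)² + 7) = 5*(6² + 7) = 5*(36 + 7) = 5*43 = 215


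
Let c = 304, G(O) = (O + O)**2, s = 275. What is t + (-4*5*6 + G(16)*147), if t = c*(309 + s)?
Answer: 327944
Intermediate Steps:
G(O) = 4*O**2 (G(O) = (2*O)**2 = 4*O**2)
t = 177536 (t = 304*(309 + 275) = 304*584 = 177536)
t + (-4*5*6 + G(16)*147) = 177536 + (-4*5*6 + (4*16**2)*147) = 177536 + (-20*6 + (4*256)*147) = 177536 + (-120 + 1024*147) = 177536 + (-120 + 150528) = 177536 + 150408 = 327944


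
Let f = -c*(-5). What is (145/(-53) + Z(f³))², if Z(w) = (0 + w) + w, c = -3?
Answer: 128088831025/2809 ≈ 4.5599e+7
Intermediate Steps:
f = -15 (f = -1*(-3)*(-5) = 3*(-5) = -15)
Z(w) = 2*w (Z(w) = w + w = 2*w)
(145/(-53) + Z(f³))² = (145/(-53) + 2*(-15)³)² = (145*(-1/53) + 2*(-3375))² = (-145/53 - 6750)² = (-357895/53)² = 128088831025/2809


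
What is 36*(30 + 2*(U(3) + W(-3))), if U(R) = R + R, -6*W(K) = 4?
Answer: 1464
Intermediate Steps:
W(K) = -⅔ (W(K) = -⅙*4 = -⅔)
U(R) = 2*R
36*(30 + 2*(U(3) + W(-3))) = 36*(30 + 2*(2*3 - ⅔)) = 36*(30 + 2*(6 - ⅔)) = 36*(30 + 2*(16/3)) = 36*(30 + 32/3) = 36*(122/3) = 1464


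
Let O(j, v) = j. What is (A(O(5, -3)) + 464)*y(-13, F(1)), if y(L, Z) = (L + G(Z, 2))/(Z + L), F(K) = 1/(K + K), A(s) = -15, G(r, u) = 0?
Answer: 11674/25 ≈ 466.96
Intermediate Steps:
F(K) = 1/(2*K)
y(L, Z) = L/(L + Z) (y(L, Z) = (L + 0)/(Z + L) = L/(L + Z))
(A(O(5, -3)) + 464)*y(-13, F(1)) = (-15 + 464)*(-13/(-13 + (½)/1)) = 449*(-13/(-13 + (½)*1)) = 449*(-13/(-13 + ½)) = 449*(-13/(-25/2)) = 449*(-13*(-2/25)) = 449*(26/25) = 11674/25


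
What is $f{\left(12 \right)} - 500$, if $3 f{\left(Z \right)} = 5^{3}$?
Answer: $- \frac{1375}{3} \approx -458.33$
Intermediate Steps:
$f{\left(Z \right)} = \frac{125}{3}$ ($f{\left(Z \right)} = \frac{5^{3}}{3} = \frac{1}{3} \cdot 125 = \frac{125}{3}$)
$f{\left(12 \right)} - 500 = \frac{125}{3} - 500 = - \frac{1375}{3}$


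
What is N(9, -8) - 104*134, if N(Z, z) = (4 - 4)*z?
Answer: -13936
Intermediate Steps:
N(Z, z) = 0 (N(Z, z) = 0*z = 0)
N(9, -8) - 104*134 = 0 - 104*134 = 0 - 13936 = -13936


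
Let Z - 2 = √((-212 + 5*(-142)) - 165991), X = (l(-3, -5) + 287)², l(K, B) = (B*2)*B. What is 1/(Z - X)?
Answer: -113567/12897630402 - I*√166913/12897630402 ≈ -8.8053e-6 - 3.1676e-8*I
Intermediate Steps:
l(K, B) = 2*B² (l(K, B) = (2*B)*B = 2*B²)
X = 113569 (X = (2*(-5)² + 287)² = (2*25 + 287)² = (50 + 287)² = 337² = 113569)
Z = 2 + I*√166913 (Z = 2 + √((-212 + 5*(-142)) - 165991) = 2 + √((-212 - 710) - 165991) = 2 + √(-922 - 165991) = 2 + √(-166913) = 2 + I*√166913 ≈ 2.0 + 408.55*I)
1/(Z - X) = 1/((2 + I*√166913) - 1*113569) = 1/((2 + I*√166913) - 113569) = 1/(-113567 + I*√166913)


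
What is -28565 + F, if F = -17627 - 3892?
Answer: -50084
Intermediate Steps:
F = -21519
-28565 + F = -28565 - 21519 = -50084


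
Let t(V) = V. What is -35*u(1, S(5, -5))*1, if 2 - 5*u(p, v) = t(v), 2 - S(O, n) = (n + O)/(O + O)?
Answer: 0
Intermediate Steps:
S(O, n) = 2 - (O + n)/(2*O) (S(O, n) = 2 - (n + O)/(O + O) = 2 - (O + n)/(2*O))
u(p, v) = ⅖ - v/5
-35*u(1, S(5, -5))*1 = -35*(⅖ - (-1*(-5) + 3*5)/(10*5))*1 = -35*(⅖ - (5 + 15)/(10*5))*1 = -35*(⅖ - 20/(10*5))*1 = -35*(⅖ - ⅕*2)*1 = -35*(⅖ - ⅖)*1 = -35*0*1 = 0*1 = 0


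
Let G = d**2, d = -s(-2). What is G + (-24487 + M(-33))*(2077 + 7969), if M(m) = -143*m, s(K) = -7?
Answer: -198589279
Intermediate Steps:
d = 7 (d = -1*(-7) = 7)
G = 49 (G = 7**2 = 49)
G + (-24487 + M(-33))*(2077 + 7969) = 49 + (-24487 - 143*(-33))*(2077 + 7969) = 49 + (-24487 + 4719)*10046 = 49 - 19768*10046 = 49 - 198589328 = -198589279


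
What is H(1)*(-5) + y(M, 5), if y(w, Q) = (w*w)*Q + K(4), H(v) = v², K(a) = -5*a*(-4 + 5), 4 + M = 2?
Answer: -5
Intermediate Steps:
M = -2 (M = -4 + 2 = -2)
K(a) = -5*a
y(w, Q) = -20 + Q*w² (y(w, Q) = (w*w)*Q - 5*4 = w²*Q - 20 = Q*w² - 20 = -20 + Q*w²)
H(1)*(-5) + y(M, 5) = 1²*(-5) + (-20 + 5*(-2)²) = 1*(-5) + (-20 + 5*4) = -5 + (-20 + 20) = -5 + 0 = -5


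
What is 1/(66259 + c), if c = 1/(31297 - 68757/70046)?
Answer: 2192160905/145250389474441 ≈ 1.5092e-5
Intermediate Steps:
c = 70046/2192160905 (c = 1/(31297 - 68757*1/70046) = 1/(31297 - 68757/70046) = 1/(2192160905/70046) = 70046/2192160905 ≈ 3.1953e-5)
1/(66259 + c) = 1/(66259 + 70046/2192160905) = 1/(145250389474441/2192160905) = 2192160905/145250389474441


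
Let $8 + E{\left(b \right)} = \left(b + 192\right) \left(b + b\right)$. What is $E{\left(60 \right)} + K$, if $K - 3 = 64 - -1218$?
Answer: $31517$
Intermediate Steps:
$E{\left(b \right)} = -8 + 2 b \left(192 + b\right)$ ($E{\left(b \right)} = -8 + \left(b + 192\right) \left(b + b\right) = -8 + \left(192 + b\right) 2 b = -8 + 2 b \left(192 + b\right)$)
$K = 1285$ ($K = 3 + \left(64 - -1218\right) = 3 + \left(64 + 1218\right) = 3 + 1282 = 1285$)
$E{\left(60 \right)} + K = \left(-8 + 2 \cdot 60^{2} + 384 \cdot 60\right) + 1285 = \left(-8 + 2 \cdot 3600 + 23040\right) + 1285 = \left(-8 + 7200 + 23040\right) + 1285 = 30232 + 1285 = 31517$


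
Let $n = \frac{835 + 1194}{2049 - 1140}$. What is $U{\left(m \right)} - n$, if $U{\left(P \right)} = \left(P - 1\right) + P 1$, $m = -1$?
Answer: $- \frac{4756}{909} \approx -5.2321$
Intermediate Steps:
$n = \frac{2029}{909} \approx 2.2321$
$U{\left(P \right)} = -1 + 2 P$ ($U{\left(P \right)} = \left(-1 + P\right) + P = -1 + 2 P$)
$U{\left(m \right)} - n = \left(-1 + 2 \left(-1\right)\right) - \frac{2029}{909} = \left(-1 - 2\right) - \frac{2029}{909} = -3 - \frac{2029}{909} = - \frac{4756}{909}$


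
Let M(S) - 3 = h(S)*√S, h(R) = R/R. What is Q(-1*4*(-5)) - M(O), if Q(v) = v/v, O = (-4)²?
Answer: -6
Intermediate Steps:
h(R) = 1
O = 16
Q(v) = 1
M(S) = 3 + √S (M(S) = 3 + 1*√S = 3 + √S)
Q(-1*4*(-5)) - M(O) = 1 - (3 + √16) = 1 - (3 + 4) = 1 - 1*7 = 1 - 7 = -6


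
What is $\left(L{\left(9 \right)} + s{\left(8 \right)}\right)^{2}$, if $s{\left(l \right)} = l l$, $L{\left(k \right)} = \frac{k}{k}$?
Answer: $4225$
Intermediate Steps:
$L{\left(k \right)} = 1$
$s{\left(l \right)} = l^{2}$
$\left(L{\left(9 \right)} + s{\left(8 \right)}\right)^{2} = \left(1 + 8^{2}\right)^{2} = \left(1 + 64\right)^{2} = 65^{2} = 4225$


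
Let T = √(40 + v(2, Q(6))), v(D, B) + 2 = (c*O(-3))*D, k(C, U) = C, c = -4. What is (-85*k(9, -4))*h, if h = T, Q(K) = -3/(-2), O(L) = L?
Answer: -765*√62 ≈ -6023.6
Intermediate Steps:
Q(K) = 3/2 (Q(K) = -3*(-½) = 3/2)
v(D, B) = -2 + 12*D (v(D, B) = -2 + (-4*(-3))*D = -2 + 12*D)
T = √62 (T = √(40 + (-2 + 12*2)) = √(40 + (-2 + 24)) = √(40 + 22) = √62 ≈ 7.8740)
h = √62 ≈ 7.8740
(-85*k(9, -4))*h = (-85*9)*√62 = -765*√62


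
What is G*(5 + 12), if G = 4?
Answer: 68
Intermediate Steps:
G*(5 + 12) = 4*(5 + 12) = 4*17 = 68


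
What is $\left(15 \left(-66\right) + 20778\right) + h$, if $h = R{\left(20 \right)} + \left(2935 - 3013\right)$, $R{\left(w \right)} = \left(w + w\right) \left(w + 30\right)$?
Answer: $21710$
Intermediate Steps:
$R{\left(w \right)} = 2 w \left(30 + w\right)$
$h = 1922$ ($h = 2 \cdot 20 \left(30 + 20\right) + \left(2935 - 3013\right) = 2 \cdot 20 \cdot 50 - 78 = 2000 - 78 = 1922$)
$\left(15 \left(-66\right) + 20778\right) + h = \left(15 \left(-66\right) + 20778\right) + 1922 = \left(-990 + 20778\right) + 1922 = 19788 + 1922 = 21710$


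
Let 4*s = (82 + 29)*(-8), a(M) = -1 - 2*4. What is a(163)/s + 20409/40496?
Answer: 815877/1498352 ≈ 0.54452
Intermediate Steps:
a(M) = -9 (a(M) = -1 - 8 = -9)
s = -222 (s = ((82 + 29)*(-8))/4 = (111*(-8))/4 = (¼)*(-888) = -222)
a(163)/s + 20409/40496 = -9/(-222) + 20409/40496 = -9*(-1/222) + 20409*(1/40496) = 3/74 + 20409/40496 = 815877/1498352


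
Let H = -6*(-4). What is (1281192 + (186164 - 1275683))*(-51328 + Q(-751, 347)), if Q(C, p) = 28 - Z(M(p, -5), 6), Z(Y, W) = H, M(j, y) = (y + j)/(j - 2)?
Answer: -9837425052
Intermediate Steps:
H = 24
M(j, y) = (j + y)/(-2 + j)
Z(Y, W) = 24
Q(C, p) = 4 (Q(C, p) = 28 - 1*24 = 28 - 24 = 4)
(1281192 + (186164 - 1275683))*(-51328 + Q(-751, 347)) = (1281192 + (186164 - 1275683))*(-51328 + 4) = (1281192 - 1089519)*(-51324) = 191673*(-51324) = -9837425052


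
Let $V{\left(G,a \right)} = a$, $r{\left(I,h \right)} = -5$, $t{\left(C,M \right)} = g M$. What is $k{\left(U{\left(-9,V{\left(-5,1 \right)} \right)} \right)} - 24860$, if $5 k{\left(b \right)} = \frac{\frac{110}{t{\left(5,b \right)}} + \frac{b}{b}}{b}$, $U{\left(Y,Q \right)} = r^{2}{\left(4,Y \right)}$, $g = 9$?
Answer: $- \frac{139837433}{5625} \approx -24860.0$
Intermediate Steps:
$t{\left(C,M \right)} = 9 M$
$U{\left(Y,Q \right)} = 25$ ($U{\left(Y,Q \right)} = \left(-5\right)^{2} = 25$)
$k{\left(b \right)} = \frac{1 + \frac{110}{9 b}}{5 b}$ ($k{\left(b \right)} = \frac{\left(\frac{110}{9 b} + \frac{b}{b}\right) \frac{1}{b}}{5} = \frac{\left(110 \frac{1}{9 b} + 1\right) \frac{1}{b}}{5} = \frac{\left(\frac{110}{9 b} + 1\right) \frac{1}{b}}{5} = \frac{\left(1 + \frac{110}{9 b}\right) \frac{1}{b}}{5} = \frac{\frac{1}{b} \left(1 + \frac{110}{9 b}\right)}{5} = \frac{1 + \frac{110}{9 b}}{5 b}$)
$k{\left(U{\left(-9,V{\left(-5,1 \right)} \right)} \right)} - 24860 = \frac{110 + 9 \cdot 25}{45 \cdot 625} - 24860 = \frac{1}{45} \cdot \frac{1}{625} \left(110 + 225\right) - 24860 = \frac{1}{45} \cdot \frac{1}{625} \cdot 335 - 24860 = \frac{67}{5625} - 24860 = - \frac{139837433}{5625}$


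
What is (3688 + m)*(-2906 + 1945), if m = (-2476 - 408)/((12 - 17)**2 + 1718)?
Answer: -882101900/249 ≈ -3.5426e+6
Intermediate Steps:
m = -412/249 (m = -2884/((-5)**2 + 1718) = -2884/(25 + 1718) = -2884/1743 = -2884*1/1743 = -412/249 ≈ -1.6546)
(3688 + m)*(-2906 + 1945) = (3688 - 412/249)*(-2906 + 1945) = (917900/249)*(-961) = -882101900/249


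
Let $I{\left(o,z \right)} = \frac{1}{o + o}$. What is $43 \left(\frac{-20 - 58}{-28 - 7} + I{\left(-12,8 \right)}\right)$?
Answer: $\frac{78991}{840} \approx 94.037$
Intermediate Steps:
$I{\left(o,z \right)} = \frac{1}{2 o}$
$43 \left(\frac{-20 - 58}{-28 - 7} + I{\left(-12,8 \right)}\right) = 43 \left(\frac{-20 - 58}{-28 - 7} + \frac{1}{2 \left(-12\right)}\right) = 43 \left(- \frac{78}{-35} + \frac{1}{2} \left(- \frac{1}{12}\right)\right) = 43 \left(\left(-78\right) \left(- \frac{1}{35}\right) - \frac{1}{24}\right) = 43 \left(\frac{78}{35} - \frac{1}{24}\right) = 43 \cdot \frac{1837}{840} = \frac{78991}{840}$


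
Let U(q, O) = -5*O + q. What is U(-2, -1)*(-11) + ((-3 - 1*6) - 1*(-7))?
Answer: -35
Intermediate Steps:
U(q, O) = q - 5*O
U(-2, -1)*(-11) + ((-3 - 1*6) - 1*(-7)) = (-2 - 5*(-1))*(-11) + ((-3 - 1*6) - 1*(-7)) = (-2 + 5)*(-11) + ((-3 - 6) + 7) = 3*(-11) + (-9 + 7) = -33 - 2 = -35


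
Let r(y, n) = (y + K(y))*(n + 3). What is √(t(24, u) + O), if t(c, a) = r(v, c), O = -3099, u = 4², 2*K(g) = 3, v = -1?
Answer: 11*I*√102/2 ≈ 55.547*I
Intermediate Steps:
K(g) = 3/2 (K(g) = (½)*3 = 3/2)
u = 16
r(y, n) = (3 + n)*(3/2 + y) (r(y, n) = (y + 3/2)*(n + 3) = (3/2 + y)*(3 + n) = (3 + n)*(3/2 + y))
t(c, a) = 3/2 + c/2 (t(c, a) = 9/2 + 3*(-1) + 3*c/2 + c*(-1) = 9/2 - 3 + 3*c/2 - c = 3/2 + c/2)
√(t(24, u) + O) = √((3/2 + (½)*24) - 3099) = √((3/2 + 12) - 3099) = √(27/2 - 3099) = √(-6171/2) = 11*I*√102/2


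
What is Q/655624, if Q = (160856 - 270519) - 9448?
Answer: -119111/655624 ≈ -0.18168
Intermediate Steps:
Q = -119111 (Q = -109663 - 9448 = -119111)
Q/655624 = -119111/655624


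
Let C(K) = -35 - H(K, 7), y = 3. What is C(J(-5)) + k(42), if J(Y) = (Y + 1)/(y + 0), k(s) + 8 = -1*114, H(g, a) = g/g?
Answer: -158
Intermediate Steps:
H(g, a) = 1
k(s) = -122 (k(s) = -8 - 1*114 = -8 - 114 = -122)
J(Y) = 1/3 + Y/3 (J(Y) = (Y + 1)/(3 + 0) = (1 + Y)/3 = (1 + Y)*(1/3) = 1/3 + Y/3)
C(K) = -36 (C(K) = -35 - 1*1 = -35 - 1 = -36)
C(J(-5)) + k(42) = -36 - 122 = -158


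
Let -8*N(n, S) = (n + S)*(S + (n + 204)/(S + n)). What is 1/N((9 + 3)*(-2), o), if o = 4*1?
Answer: -2/25 ≈ -0.080000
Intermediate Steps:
o = 4
N(n, S) = -(S + n)*(S + (204 + n)/(S + n))/8 (N(n, S) = -(n + S)*(S + (n + 204)/(S + n))/8 = -(S + n)*(S + (204 + n)/(S + n))/8)
1/N((9 + 3)*(-2), o) = 1/(-51/2 - (9 + 3)*(-2)/8 - 1/8*4**2 - 1/8*4*(9 + 3)*(-2)) = 1/(-51/2 - 3*(-2)/2 - 1/8*16 - 1/8*4*12*(-2)) = 1/(-51/2 - 1/8*(-24) - 2 - 1/8*4*(-24)) = 1/(-51/2 + 3 - 2 + 12) = 1/(-25/2) = -2/25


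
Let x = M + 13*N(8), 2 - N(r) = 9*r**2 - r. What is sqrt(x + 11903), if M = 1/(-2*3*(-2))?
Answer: sqrt(163623)/6 ≈ 67.417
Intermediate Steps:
N(r) = 2 + r - 9*r**2 (N(r) = 2 - (9*r**2 - r) = 2 - (-r + 9*r**2) = 2 + (r - 9*r**2) = 2 + r - 9*r**2)
M = 1/12 (M = 1/(-6*(-2)) = 1/12 ≈ 0.083333)
x = -88295/12 (x = 1/12 + 13*(2 + 8 - 9*8**2) = 1/12 + 13*(2 + 8 - 9*64) = 1/12 + 13*(2 + 8 - 576) = 1/12 + 13*(-566) = 1/12 - 7358 = -88295/12 ≈ -7357.9)
sqrt(x + 11903) = sqrt(-88295/12 + 11903) = sqrt(54541/12) = sqrt(163623)/6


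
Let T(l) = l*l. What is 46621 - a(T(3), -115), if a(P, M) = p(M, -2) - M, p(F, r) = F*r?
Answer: 46276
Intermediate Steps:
T(l) = l**2
a(P, M) = -3*M (a(P, M) = M*(-2) - M = -2*M - M = -3*M)
46621 - a(T(3), -115) = 46621 - (-3)*(-115) = 46621 - 1*345 = 46621 - 345 = 46276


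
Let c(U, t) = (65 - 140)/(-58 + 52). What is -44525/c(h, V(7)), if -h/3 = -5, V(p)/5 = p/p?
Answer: -3562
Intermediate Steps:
V(p) = 5 (V(p) = 5*(p/p) = 5*1 = 5)
h = 15 (h = -3*(-5) = 15)
c(U, t) = 25/2 (c(U, t) = -75/(-6) = -75*(-1/6) = 25/2)
-44525/c(h, V(7)) = -44525/25/2 = -44525*2/25 = -3562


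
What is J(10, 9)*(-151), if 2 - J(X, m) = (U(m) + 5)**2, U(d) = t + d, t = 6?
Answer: 60098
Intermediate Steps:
U(d) = 6 + d
J(X, m) = 2 - (11 + m)**2 (J(X, m) = 2 - ((6 + m) + 5)**2 = 2 - (11 + m)**2)
J(10, 9)*(-151) = (2 - (11 + 9)**2)*(-151) = (2 - 1*20**2)*(-151) = (2 - 1*400)*(-151) = (2 - 400)*(-151) = -398*(-151) = 60098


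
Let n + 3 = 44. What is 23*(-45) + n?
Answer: -994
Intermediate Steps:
n = 41 (n = -3 + 44 = 41)
23*(-45) + n = 23*(-45) + 41 = -1035 + 41 = -994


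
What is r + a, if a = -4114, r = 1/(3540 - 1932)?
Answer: -6615311/1608 ≈ -4114.0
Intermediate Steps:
r = 1/1608 ≈ 0.00062189
r + a = 1/1608 - 4114 = -6615311/1608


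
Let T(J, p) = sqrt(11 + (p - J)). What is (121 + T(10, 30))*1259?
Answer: 152339 + 1259*sqrt(31) ≈ 1.5935e+5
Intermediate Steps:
T(J, p) = sqrt(11 + p - J)
(121 + T(10, 30))*1259 = (121 + sqrt(11 + 30 - 1*10))*1259 = (121 + sqrt(11 + 30 - 10))*1259 = (121 + sqrt(31))*1259 = 152339 + 1259*sqrt(31)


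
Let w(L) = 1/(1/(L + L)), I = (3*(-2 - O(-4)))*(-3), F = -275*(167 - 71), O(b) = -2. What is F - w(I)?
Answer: -26400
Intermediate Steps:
F = -26400 (F = -275*96 = -26400)
I = 0 (I = (3*(-2 - 1*(-2)))*(-3) = (3*(-2 + 2))*(-3) = (3*0)*(-3) = 0*(-3) = 0)
w(L) = 2*L (w(L) = 1/(1/(2*L)) = 2*L)
F - w(I) = -26400 - 2*0 = -26400 - 1*0 = -26400 + 0 = -26400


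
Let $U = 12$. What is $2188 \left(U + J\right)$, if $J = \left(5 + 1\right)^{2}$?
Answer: $105024$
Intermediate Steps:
$J = 36$ ($J = 6^{2} = 36$)
$2188 \left(U + J\right) = 2188 \left(12 + 36\right) = 2188 \cdot 48 = 105024$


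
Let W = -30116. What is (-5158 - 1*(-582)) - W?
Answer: 25540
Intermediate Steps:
(-5158 - 1*(-582)) - W = (-5158 - 1*(-582)) - 1*(-30116) = (-5158 + 582) + 30116 = -4576 + 30116 = 25540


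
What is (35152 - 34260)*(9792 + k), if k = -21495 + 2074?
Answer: -8589068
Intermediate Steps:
k = -19421
(35152 - 34260)*(9792 + k) = (35152 - 34260)*(9792 - 19421) = 892*(-9629) = -8589068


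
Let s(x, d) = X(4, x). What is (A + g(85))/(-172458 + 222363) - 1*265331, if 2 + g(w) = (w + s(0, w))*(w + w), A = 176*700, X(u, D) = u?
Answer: -13241205227/49905 ≈ -2.6533e+5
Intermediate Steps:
s(x, d) = 4
A = 123200
g(w) = -2 + 2*w*(4 + w) (g(w) = -2 + (w + 4)*(w + w) = -2 + (4 + w)*(2*w) = -2 + 2*w*(4 + w))
(A + g(85))/(-172458 + 222363) - 1*265331 = (123200 + (-2 + 2*85**2 + 8*85))/(-172458 + 222363) - 1*265331 = (123200 + (-2 + 2*7225 + 680))/49905 - 265331 = (123200 + (-2 + 14450 + 680))*(1/49905) - 265331 = (123200 + 15128)*(1/49905) - 265331 = 138328*(1/49905) - 265331 = 138328/49905 - 265331 = -13241205227/49905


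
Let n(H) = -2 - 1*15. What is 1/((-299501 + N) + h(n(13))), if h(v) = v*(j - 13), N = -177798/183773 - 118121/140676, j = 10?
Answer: -25852450548/7741563035960581 ≈ -3.3394e-6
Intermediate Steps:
n(H) = -17 (n(H) = -2 - 15 = -17)
N = -46719361981/25852450548 (N = -177798*1/183773 - 118121*1/140676 = -177798/183773 - 118121/140676 = -46719361981/25852450548 ≈ -1.8072)
h(v) = -3*v (h(v) = v*(10 - 13) = v*(-3) = -3*v)
1/((-299501 + N) + h(n(13))) = 1/((-299501 - 46719361981/25852450548) - 3*(-17)) = 1/(-7742881510938529/25852450548 + 51) = 1/(-7741563035960581/25852450548) = -25852450548/7741563035960581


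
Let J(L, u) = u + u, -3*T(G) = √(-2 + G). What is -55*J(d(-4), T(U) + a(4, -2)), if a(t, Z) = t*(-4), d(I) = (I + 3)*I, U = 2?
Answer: 1760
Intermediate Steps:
d(I) = I*(3 + I) (d(I) = (3 + I)*I = I*(3 + I))
T(G) = -√(-2 + G)/3
a(t, Z) = -4*t
J(L, u) = 2*u
-55*J(d(-4), T(U) + a(4, -2)) = -110*(-√(-2 + 2)/3 - 4*4) = -110*(-√0/3 - 16) = -110*(-⅓*0 - 16) = -110*(0 - 16) = -110*(-16) = -55*(-32) = 1760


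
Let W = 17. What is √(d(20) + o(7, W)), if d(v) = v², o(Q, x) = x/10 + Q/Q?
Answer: √40270/10 ≈ 20.067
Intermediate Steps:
o(Q, x) = 1 + x/10 (o(Q, x) = x*(⅒) + 1 = x/10 + 1 = 1 + x/10)
√(d(20) + o(7, W)) = √(20² + (1 + (⅒)*17)) = √(400 + (1 + 17/10)) = √(400 + 27/10) = √(4027/10) = √40270/10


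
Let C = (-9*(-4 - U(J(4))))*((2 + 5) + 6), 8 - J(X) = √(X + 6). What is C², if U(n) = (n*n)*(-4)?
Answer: 1727880336 - 511640064*√10 ≈ 1.0993e+8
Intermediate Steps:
J(X) = 8 - √(6 + X) (J(X) = 8 - √(X + 6) = 8 - √(6 + X))
U(n) = -4*n² (U(n) = n²*(-4) = -4*n²)
C = 468 - 468*(8 - √10)² (C = (-9*(-4 - (-4)*(8 - √(6 + 4))²))*((2 + 5) + 6) = (-9*(-4 - (-4)*(8 - √10)²))*(7 + 6) = -9*(-4 + 4*(8 - √10)²)*13 = (36 - 36*(8 - √10)²)*13 = 468 - 468*(8 - √10)² ≈ -10485.)
C² = (-34164 + 7488*√10)²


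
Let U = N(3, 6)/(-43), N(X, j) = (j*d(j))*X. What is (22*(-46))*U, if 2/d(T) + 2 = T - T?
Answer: -18216/43 ≈ -423.63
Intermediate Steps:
d(T) = -1 (d(T) = 2/(-2 + (T - T)) = 2/(-2 + 0) = 2/(-2) = 2*(-½) = -1)
N(X, j) = -X*j (N(X, j) = (j*(-1))*X = (-j)*X = -X*j)
U = 18/43 (U = -1*3*6/(-43) = -18*(-1/43) = 18/43 ≈ 0.41860)
(22*(-46))*U = (22*(-46))*(18/43) = -1012*18/43 = -18216/43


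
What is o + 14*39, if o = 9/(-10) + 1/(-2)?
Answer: 2723/5 ≈ 544.60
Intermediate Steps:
o = -7/5 (o = 9*(-⅒) + 1*(-½) = -9/10 - ½ = -7/5 ≈ -1.4000)
o + 14*39 = -7/5 + 14*39 = -7/5 + 546 = 2723/5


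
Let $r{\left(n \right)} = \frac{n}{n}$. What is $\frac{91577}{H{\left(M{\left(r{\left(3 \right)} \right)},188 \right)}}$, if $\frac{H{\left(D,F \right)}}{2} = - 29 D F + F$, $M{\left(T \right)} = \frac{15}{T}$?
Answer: $- \frac{91577}{163184} \approx -0.56119$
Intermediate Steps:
$r{\left(n \right)} = 1$
$H{\left(D,F \right)} = 2 F - 58 D F$ ($H{\left(D,F \right)} = 2 \left(- 29 D F + F\right) = 2 \left(F - 29 D F\right) = 2 F - 58 D F$)
$\frac{91577}{H{\left(M{\left(r{\left(3 \right)} \right)},188 \right)}} = \frac{91577}{2 \cdot 188 \left(1 - 29 \cdot \frac{15}{1}\right)} = \frac{91577}{2 \cdot 188 \left(1 - 29 \cdot 15 \cdot 1\right)} = \frac{91577}{2 \cdot 188 \left(1 - 435\right)} = \frac{91577}{2 \cdot 188 \left(-434\right)} = \frac{91577}{-163184} = 91577 \left(- \frac{1}{163184}\right) = - \frac{91577}{163184}$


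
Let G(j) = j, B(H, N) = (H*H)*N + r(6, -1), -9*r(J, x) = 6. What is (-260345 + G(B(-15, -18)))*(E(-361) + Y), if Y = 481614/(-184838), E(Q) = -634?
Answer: 46666723271711/277257 ≈ 1.6832e+8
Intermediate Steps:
r(J, x) = -⅔ (r(J, x) = -⅑*6 = -⅔)
B(H, N) = -⅔ + N*H² (B(H, N) = (H*H)*N - ⅔ = H²*N - ⅔ = N*H² - ⅔ = -⅔ + N*H²)
Y = -240807/92419 (Y = 481614*(-1/184838) = -240807/92419 ≈ -2.6056)
(-260345 + G(B(-15, -18)))*(E(-361) + Y) = (-260345 + (-⅔ - 18*(-15)²))*(-634 - 240807/92419) = (-260345 + (-⅔ - 18*225))*(-58834453/92419) = (-260345 + (-⅔ - 4050))*(-58834453/92419) = (-260345 - 12152/3)*(-58834453/92419) = -793187/3*(-58834453/92419) = 46666723271711/277257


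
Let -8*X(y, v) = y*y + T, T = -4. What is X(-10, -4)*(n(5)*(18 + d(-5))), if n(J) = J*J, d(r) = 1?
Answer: -5700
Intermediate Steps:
X(y, v) = ½ - y²/8 (X(y, v) = -(y*y - 4)/8 = -(y² - 4)/8 = -(-4 + y²)/8 = ½ - y²/8)
n(J) = J²
X(-10, -4)*(n(5)*(18 + d(-5))) = (½ - ⅛*(-10)²)*(5²*(18 + 1)) = (½ - ⅛*100)*(25*19) = (½ - 25/2)*475 = -12*475 = -5700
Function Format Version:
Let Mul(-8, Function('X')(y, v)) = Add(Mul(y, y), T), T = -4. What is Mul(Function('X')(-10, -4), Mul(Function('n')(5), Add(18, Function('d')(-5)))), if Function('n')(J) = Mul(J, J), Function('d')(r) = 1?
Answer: -5700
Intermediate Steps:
Function('X')(y, v) = Add(Rational(1, 2), Mul(Rational(-1, 8), Pow(y, 2))) (Function('X')(y, v) = Mul(Rational(-1, 8), Add(Mul(y, y), -4)) = Mul(Rational(-1, 8), Add(Pow(y, 2), -4)) = Mul(Rational(-1, 8), Add(-4, Pow(y, 2))) = Add(Rational(1, 2), Mul(Rational(-1, 8), Pow(y, 2))))
Function('n')(J) = Pow(J, 2)
Mul(Function('X')(-10, -4), Mul(Function('n')(5), Add(18, Function('d')(-5)))) = Mul(Add(Rational(1, 2), Mul(Rational(-1, 8), Pow(-10, 2))), Mul(Pow(5, 2), Add(18, 1))) = Mul(Add(Rational(1, 2), Mul(Rational(-1, 8), 100)), Mul(25, 19)) = Mul(Add(Rational(1, 2), Rational(-25, 2)), 475) = Mul(-12, 475) = -5700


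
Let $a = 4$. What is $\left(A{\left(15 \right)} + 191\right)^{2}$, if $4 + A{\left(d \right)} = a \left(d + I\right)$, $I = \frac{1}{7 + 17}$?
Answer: $\frac{2199289}{36} \approx 61091.0$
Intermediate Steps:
$I = \frac{1}{24} \approx 0.041667$
$A{\left(d \right)} = - \frac{23}{6} + 4 d$ ($A{\left(d \right)} = -4 + 4 \left(d + \frac{1}{24}\right) = -4 + 4 \left(\frac{1}{24} + d\right) = -4 + \left(\frac{1}{6} + 4 d\right) = - \frac{23}{6} + 4 d$)
$\left(A{\left(15 \right)} + 191\right)^{2} = \left(\left(- \frac{23}{6} + 4 \cdot 15\right) + 191\right)^{2} = \left(\left(- \frac{23}{6} + 60\right) + 191\right)^{2} = \left(\frac{337}{6} + 191\right)^{2} = \left(\frac{1483}{6}\right)^{2} = \frac{2199289}{36}$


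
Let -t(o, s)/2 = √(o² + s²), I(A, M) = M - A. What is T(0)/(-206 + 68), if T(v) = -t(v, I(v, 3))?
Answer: -1/23 ≈ -0.043478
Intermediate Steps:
t(o, s) = -2*√(o² + s²)
T(v) = 2*√(v² + (3 - v)²) (T(v) = -(-2)*√(v² + (3 - v)²) = 2*√(v² + (3 - v)²))
T(0)/(-206 + 68) = (2*√(0² + (-3 + 0)²))/(-206 + 68) = (2*√(0 + (-3)²))/(-138) = -√(0 + 9)/69 = -√9/69 = -3/69 = -1/138*6 = -1/23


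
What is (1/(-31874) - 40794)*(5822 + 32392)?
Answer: -24844219854399/15937 ≈ -1.5589e+9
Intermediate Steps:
(1/(-31874) - 40794)*(5822 + 32392) = (-1/31874 - 40794)*38214 = -1300267957/31874*38214 = -24844219854399/15937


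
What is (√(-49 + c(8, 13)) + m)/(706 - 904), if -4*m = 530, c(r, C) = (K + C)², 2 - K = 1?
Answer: 265/396 - 7*√3/198 ≈ 0.60796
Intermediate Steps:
K = 1 (K = 2 - 1*1 = 2 - 1 = 1)
c(r, C) = (1 + C)²
m = -265/2 (m = -¼*530 = -265/2 ≈ -132.50)
(√(-49 + c(8, 13)) + m)/(706 - 904) = (√(-49 + (1 + 13)²) - 265/2)/(706 - 904) = (√(-49 + 14²) - 265/2)/(-198) = (√(-49 + 196) - 265/2)*(-1/198) = (√147 - 265/2)*(-1/198) = (7*√3 - 265/2)*(-1/198) = (-265/2 + 7*√3)*(-1/198) = 265/396 - 7*√3/198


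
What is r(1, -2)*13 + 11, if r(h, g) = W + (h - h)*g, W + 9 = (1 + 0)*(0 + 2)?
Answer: -80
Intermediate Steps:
W = -7 (W = -9 + (1 + 0)*(0 + 2) = -9 + 1*2 = -9 + 2 = -7)
r(h, g) = -7 (r(h, g) = -7 + (h - h)*g = -7 + 0*g = -7 + 0 = -7)
r(1, -2)*13 + 11 = -7*13 + 11 = -91 + 11 = -80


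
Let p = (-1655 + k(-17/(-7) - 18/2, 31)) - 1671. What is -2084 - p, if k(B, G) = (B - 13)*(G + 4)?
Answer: 1927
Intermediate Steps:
k(B, G) = (-13 + B)*(4 + G)
p = -4011 (p = (-1655 + (-52 - 13*31 + 4*(-17/(-7) - 18/2) + (-17/(-7) - 18/2)*31)) - 1671 = (-1655 + (-52 - 403 + 4*(-17*(-1/7) - 18*1/2) + (-17*(-1/7) - 18*1/2)*31)) - 1671 = (-1655 + (-52 - 403 + 4*(17/7 - 9) + (17/7 - 9)*31)) - 1671 = (-1655 + (-52 - 403 + 4*(-46/7) - 46/7*31)) - 1671 = (-1655 + (-52 - 403 - 184/7 - 1426/7)) - 1671 = (-1655 - 685) - 1671 = -2340 - 1671 = -4011)
-2084 - p = -2084 - 1*(-4011) = -2084 + 4011 = 1927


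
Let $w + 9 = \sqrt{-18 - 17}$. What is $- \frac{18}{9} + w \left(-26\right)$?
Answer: $232 - 26 i \sqrt{35} \approx 232.0 - 153.82 i$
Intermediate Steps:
$w = -9 + i \sqrt{35}$ ($w = -9 + \sqrt{-18 - 17} = -9 + \sqrt{-35} = -9 + i \sqrt{35} \approx -9.0 + 5.9161 i$)
$- \frac{18}{9} + w \left(-26\right) = - \frac{18}{9} + \left(-9 + i \sqrt{35}\right) \left(-26\right) = \left(-18\right) \frac{1}{9} + \left(234 - 26 i \sqrt{35}\right) = -2 + \left(234 - 26 i \sqrt{35}\right) = 232 - 26 i \sqrt{35}$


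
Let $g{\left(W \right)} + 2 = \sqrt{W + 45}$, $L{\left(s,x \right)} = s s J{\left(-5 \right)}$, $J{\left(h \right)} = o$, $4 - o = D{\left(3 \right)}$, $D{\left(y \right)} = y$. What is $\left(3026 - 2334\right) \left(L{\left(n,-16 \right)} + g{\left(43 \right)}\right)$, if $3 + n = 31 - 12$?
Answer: $175768 + 1384 \sqrt{22} \approx 1.8226 \cdot 10^{5}$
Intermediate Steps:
$o = 1$ ($o = 4 - 3 = 1$)
$J{\left(h \right)} = 1$
$n = 16$ ($n = -3 + \left(31 - 12\right) = -3 + 19 = 16$)
$L{\left(s,x \right)} = s^{2}$ ($L{\left(s,x \right)} = s s 1 = s^{2} \cdot 1 = s^{2}$)
$g{\left(W \right)} = -2 + \sqrt{45 + W}$ ($g{\left(W \right)} = -2 + \sqrt{W + 45} = -2 + \sqrt{45 + W}$)
$\left(3026 - 2334\right) \left(L{\left(n,-16 \right)} + g{\left(43 \right)}\right) = \left(3026 - 2334\right) \left(16^{2} - \left(2 - \sqrt{45 + 43}\right)\right) = 692 \left(256 - \left(2 - \sqrt{88}\right)\right) = 692 \left(256 - \left(2 - 2 \sqrt{22}\right)\right) = 692 \left(254 + 2 \sqrt{22}\right) = 175768 + 1384 \sqrt{22}$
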